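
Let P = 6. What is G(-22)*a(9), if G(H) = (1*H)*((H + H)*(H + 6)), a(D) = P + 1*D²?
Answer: -1347456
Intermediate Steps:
a(D) = 6 + D² (a(D) = 6 + 1*D² = 6 + D²)
G(H) = 2*H²*(6 + H) (G(H) = H*((2*H)*(6 + H)) = H*(2*H*(6 + H)) = 2*H²*(6 + H))
G(-22)*a(9) = (2*(-22)²*(6 - 22))*(6 + 9²) = (2*484*(-16))*(6 + 81) = -15488*87 = -1347456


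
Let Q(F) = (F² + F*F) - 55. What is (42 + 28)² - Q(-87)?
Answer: -10183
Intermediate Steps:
Q(F) = -55 + 2*F² (Q(F) = (F² + F²) - 55 = 2*F² - 55 = -55 + 2*F²)
(42 + 28)² - Q(-87) = (42 + 28)² - (-55 + 2*(-87)²) = 70² - (-55 + 2*7569) = 4900 - (-55 + 15138) = 4900 - 1*15083 = 4900 - 15083 = -10183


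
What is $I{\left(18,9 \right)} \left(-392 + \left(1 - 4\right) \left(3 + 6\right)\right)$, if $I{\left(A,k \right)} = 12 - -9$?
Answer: $-8799$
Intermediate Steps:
$I{\left(A,k \right)} = 21$ ($I{\left(A,k \right)} = 12 + 9 = 21$)
$I{\left(18,9 \right)} \left(-392 + \left(1 - 4\right) \left(3 + 6\right)\right) = 21 \left(-392 + \left(1 - 4\right) \left(3 + 6\right)\right) = 21 \left(-392 - 27\right) = 21 \left(-419\right) = -8799$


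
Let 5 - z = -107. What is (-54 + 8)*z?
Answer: -5152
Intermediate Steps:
z = 112 (z = 5 - 1*(-107) = 5 + 107 = 112)
(-54 + 8)*z = (-54 + 8)*112 = -46*112 = -5152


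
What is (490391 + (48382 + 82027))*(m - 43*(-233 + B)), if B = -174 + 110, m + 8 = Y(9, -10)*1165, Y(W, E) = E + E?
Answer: -6541369600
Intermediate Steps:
Y(W, E) = 2*E
m = -23308 (m = -8 + (2*(-10))*1165 = -8 - 20*1165 = -8 - 23300 = -23308)
B = -64
(490391 + (48382 + 82027))*(m - 43*(-233 + B)) = (490391 + (48382 + 82027))*(-23308 - 43*(-233 - 64)) = (490391 + 130409)*(-23308 - 43*(-297)) = 620800*(-23308 + 12771) = 620800*(-10537) = -6541369600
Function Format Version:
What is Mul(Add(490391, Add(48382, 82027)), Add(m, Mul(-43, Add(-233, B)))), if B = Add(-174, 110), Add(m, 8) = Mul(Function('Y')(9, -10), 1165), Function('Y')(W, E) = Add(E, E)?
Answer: -6541369600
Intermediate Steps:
Function('Y')(W, E) = Mul(2, E)
m = -23308 (m = Add(-8, Mul(Mul(2, -10), 1165)) = Add(-8, Mul(-20, 1165)) = Add(-8, -23300) = -23308)
B = -64
Mul(Add(490391, Add(48382, 82027)), Add(m, Mul(-43, Add(-233, B)))) = Mul(Add(490391, Add(48382, 82027)), Add(-23308, Mul(-43, Add(-233, -64)))) = Mul(Add(490391, 130409), Add(-23308, Mul(-43, -297))) = Mul(620800, Add(-23308, 12771)) = Mul(620800, -10537) = -6541369600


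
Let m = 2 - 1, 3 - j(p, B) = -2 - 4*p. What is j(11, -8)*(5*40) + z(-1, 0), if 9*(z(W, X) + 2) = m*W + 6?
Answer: 88187/9 ≈ 9798.6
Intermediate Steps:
j(p, B) = 5 + 4*p (j(p, B) = 3 - (-2 - 4*p) = 3 + (2 + 4*p) = 5 + 4*p)
m = 1
z(W, X) = -4/3 + W/9 (z(W, X) = -2 + (1*W + 6)/9 = -2 + (W + 6)/9 = -2 + (6 + W)/9 = -2 + (⅔ + W/9) = -4/3 + W/9)
j(11, -8)*(5*40) + z(-1, 0) = (5 + 4*11)*(5*40) + (-4/3 + (⅑)*(-1)) = (5 + 44)*200 + (-4/3 - ⅑) = 49*200 - 13/9 = 9800 - 13/9 = 88187/9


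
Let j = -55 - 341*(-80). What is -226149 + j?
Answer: -198924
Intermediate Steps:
j = 27225 (j = -55 + 27280 = 27225)
-226149 + j = -226149 + 27225 = -198924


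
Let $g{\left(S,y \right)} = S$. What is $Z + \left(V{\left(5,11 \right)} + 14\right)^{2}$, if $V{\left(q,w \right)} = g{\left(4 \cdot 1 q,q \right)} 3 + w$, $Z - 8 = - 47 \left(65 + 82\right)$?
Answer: $324$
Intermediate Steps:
$Z = -6901$ ($Z = 8 - 47 \left(65 + 82\right) = 8 - 6909 = -6901$)
$V{\left(q,w \right)} = w + 12 q$ ($V{\left(q,w \right)} = 4 \cdot 1 q 3 + w = 4 q 3 + w = 12 q + w = w + 12 q$)
$Z + \left(V{\left(5,11 \right)} + 14\right)^{2} = -6901 + \left(\left(11 + 12 \cdot 5\right) + 14\right)^{2} = -6901 + \left(\left(11 + 60\right) + 14\right)^{2} = -6901 + \left(71 + 14\right)^{2} = -6901 + 85^{2} = -6901 + 7225 = 324$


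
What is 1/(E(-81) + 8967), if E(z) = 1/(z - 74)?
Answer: 155/1389884 ≈ 0.00011152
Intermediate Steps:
E(z) = 1/(-74 + z)
1/(E(-81) + 8967) = 1/(1/(-74 - 81) + 8967) = 1/(1/(-155) + 8967) = 1/(-1/155 + 8967) = 1/(1389884/155) = 155/1389884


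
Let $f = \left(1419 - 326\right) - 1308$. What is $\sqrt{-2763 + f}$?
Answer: $i \sqrt{2978} \approx 54.571 i$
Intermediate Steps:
$f = -215$ ($f = 1093 - 1308 = -215$)
$\sqrt{-2763 + f} = \sqrt{-2763 - 215} = \sqrt{-2978} = i \sqrt{2978}$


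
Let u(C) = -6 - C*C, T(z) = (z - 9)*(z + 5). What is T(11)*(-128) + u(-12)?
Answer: -4246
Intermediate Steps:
T(z) = (-9 + z)*(5 + z)
u(C) = -6 - C²
T(11)*(-128) + u(-12) = (-45 + 11² - 4*11)*(-128) + (-6 - 1*(-12)²) = (-45 + 121 - 44)*(-128) + (-6 - 1*144) = 32*(-128) + (-6 - 144) = -4096 - 150 = -4246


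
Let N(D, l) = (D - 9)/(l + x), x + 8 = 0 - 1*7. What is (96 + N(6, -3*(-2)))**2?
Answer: 83521/9 ≈ 9280.1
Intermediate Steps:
x = -15 (x = -8 + (0 - 1*7) = -8 + (0 - 7) = -8 - 7 = -15)
N(D, l) = (-9 + D)/(-15 + l) (N(D, l) = (D - 9)/(l - 15) = (-9 + D)/(-15 + l))
(96 + N(6, -3*(-2)))**2 = (96 + (-9 + 6)/(-15 - 3*(-2)))**2 = (96 - 3/(-15 + 6))**2 = (96 - 3/(-9))**2 = (96 - 1/9*(-3))**2 = (96 + 1/3)**2 = (289/3)**2 = 83521/9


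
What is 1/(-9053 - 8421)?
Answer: -1/17474 ≈ -5.7228e-5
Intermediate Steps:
1/(-9053 - 8421) = 1/(-17474) = -1/17474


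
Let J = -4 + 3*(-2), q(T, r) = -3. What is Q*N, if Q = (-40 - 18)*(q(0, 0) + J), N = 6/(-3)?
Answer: -1508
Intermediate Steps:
J = -10 (J = -4 - 6 = -10)
N = -2 (N = 6*(-⅓) = -2)
Q = 754 (Q = (-40 - 18)*(-3 - 10) = -58*(-13) = 754)
Q*N = 754*(-2) = -1508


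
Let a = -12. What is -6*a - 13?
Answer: 59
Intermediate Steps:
-6*a - 13 = -6*(-12) - 13 = 72 - 13 = 59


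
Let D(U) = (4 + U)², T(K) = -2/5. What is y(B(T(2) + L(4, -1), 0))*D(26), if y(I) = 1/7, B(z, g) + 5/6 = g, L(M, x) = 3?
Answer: 900/7 ≈ 128.57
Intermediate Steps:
T(K) = -⅖ (T(K) = -2*⅕ = -⅖)
B(z, g) = -⅚ + g
y(I) = ⅐
y(B(T(2) + L(4, -1), 0))*D(26) = (4 + 26)²/7 = (⅐)*30² = (⅐)*900 = 900/7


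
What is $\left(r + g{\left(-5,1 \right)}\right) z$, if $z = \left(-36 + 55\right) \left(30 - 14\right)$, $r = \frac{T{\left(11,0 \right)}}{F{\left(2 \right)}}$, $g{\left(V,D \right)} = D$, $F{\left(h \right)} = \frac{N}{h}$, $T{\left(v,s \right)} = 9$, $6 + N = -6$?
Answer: $-152$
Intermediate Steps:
$N = -12$ ($N = -6 - 6 = -12$)
$F{\left(h \right)} = - \frac{12}{h}$
$r = - \frac{3}{2}$ ($r = \frac{9}{\left(-12\right) \frac{1}{2}} = \frac{9}{-6} = 9 \left(- \frac{1}{6}\right) = - \frac{3}{2} \approx -1.5$)
$z = 304$ ($z = 19 \cdot 16 = 304$)
$\left(r + g{\left(-5,1 \right)}\right) z = \left(- \frac{3}{2} + 1\right) 304 = \left(- \frac{1}{2}\right) 304 = -152$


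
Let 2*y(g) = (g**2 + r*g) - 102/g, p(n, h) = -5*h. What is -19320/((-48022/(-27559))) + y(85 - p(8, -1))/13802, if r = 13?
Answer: -293942264501361/26511985760 ≈ -11087.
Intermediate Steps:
y(g) = g**2/2 - 51/g + 13*g/2 (y(g) = ((g**2 + 13*g) - 102/g)/2 = (g**2 - 102/g + 13*g)/2 = g**2/2 - 51/g + 13*g/2)
-19320/((-48022/(-27559))) + y(85 - p(8, -1))/13802 = -19320/((-48022/(-27559))) + ((-102 + (85 - (-5)*(-1))**2*(13 + (85 - (-5)*(-1))))/(2*(85 - (-5)*(-1))))/13802 = -19320/((-48022*(-1/27559))) + ((-102 + (85 - 1*5)**2*(13 + (85 - 1*5)))/(2*(85 - 1*5)))*(1/13802) = -19320/48022/27559 + ((-102 + (85 - 5)**2*(13 + (85 - 5)))/(2*(85 - 5)))*(1/13802) = -19320*27559/48022 + ((1/2)*(-102 + 80**2*(13 + 80))/80)*(1/13802) = -266219940/24011 + ((1/2)*(1/80)*(-102 + 6400*93))*(1/13802) = -266219940/24011 + ((1/2)*(1/80)*(-102 + 595200))*(1/13802) = -266219940/24011 + ((1/2)*(1/80)*595098)*(1/13802) = -266219940/24011 + (297549/80)*(1/13802) = -266219940/24011 + 297549/1104160 = -293942264501361/26511985760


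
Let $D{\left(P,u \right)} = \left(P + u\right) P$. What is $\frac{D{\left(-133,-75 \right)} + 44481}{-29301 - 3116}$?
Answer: $- \frac{72145}{32417} \approx -2.2255$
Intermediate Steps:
$D{\left(P,u \right)} = P \left(P + u\right)$
$\frac{D{\left(-133,-75 \right)} + 44481}{-29301 - 3116} = \frac{- 133 \left(-133 - 75\right) + 44481}{-29301 - 3116} = \frac{\left(-133\right) \left(-208\right) + 44481}{-29301 + \left(8820 - 11936\right)} = \frac{27664 + 44481}{-29301 - 3116} = \frac{72145}{-32417} = 72145 \left(- \frac{1}{32417}\right) = - \frac{72145}{32417}$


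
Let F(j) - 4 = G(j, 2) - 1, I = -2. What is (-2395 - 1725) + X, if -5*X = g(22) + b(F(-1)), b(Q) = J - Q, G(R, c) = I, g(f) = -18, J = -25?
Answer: -20556/5 ≈ -4111.2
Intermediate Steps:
G(R, c) = -2
F(j) = 1 (F(j) = 4 + (-2 - 1) = 4 - 3 = 1)
b(Q) = -25 - Q
X = 44/5 (X = -(-18 + (-25 - 1*1))/5 = -(-18 + (-25 - 1))/5 = -(-18 - 26)/5 = -⅕*(-44) = 44/5 ≈ 8.8000)
(-2395 - 1725) + X = (-2395 - 1725) + 44/5 = -4120 + 44/5 = -20556/5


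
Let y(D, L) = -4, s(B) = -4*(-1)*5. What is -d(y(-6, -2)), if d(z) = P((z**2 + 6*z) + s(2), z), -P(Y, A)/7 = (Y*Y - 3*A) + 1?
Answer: 1099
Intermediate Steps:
s(B) = 20 (s(B) = 4*5 = 20)
P(Y, A) = -7 - 7*Y**2 + 21*A (P(Y, A) = -7*((Y*Y - 3*A) + 1) = -7*((Y**2 - 3*A) + 1) = -7*(1 + Y**2 - 3*A) = -7 - 7*Y**2 + 21*A)
d(z) = -7 - 7*(20 + z**2 + 6*z)**2 + 21*z (d(z) = -7 - 7*((z**2 + 6*z) + 20)**2 + 21*z = -7 - 7*(20 + z**2 + 6*z)**2 + 21*z)
-d(y(-6, -2)) = -(-7 - 7*(20 + (-4)**2 + 6*(-4))**2 + 21*(-4)) = -(-7 - 7*(20 + 16 - 24)**2 - 84) = -(-7 - 7*12**2 - 84) = -(-7 - 7*144 - 84) = -(-7 - 1008 - 84) = -1*(-1099) = 1099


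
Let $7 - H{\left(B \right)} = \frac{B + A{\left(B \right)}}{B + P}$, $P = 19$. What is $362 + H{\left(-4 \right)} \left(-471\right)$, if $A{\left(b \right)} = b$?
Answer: $- \frac{15931}{5} \approx -3186.2$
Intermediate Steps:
$H{\left(B \right)} = 7 - \frac{2 B}{19 + B}$ ($H{\left(B \right)} = 7 - \frac{B + B}{B + 19} = 7 - \frac{2 B}{19 + B}$)
$362 + H{\left(-4 \right)} \left(-471\right) = 362 + \frac{133 + 5 \left(-4\right)}{19 - 4} \left(-471\right) = 362 + \frac{133 - 20}{15} \left(-471\right) = 362 + \frac{1}{15} \cdot 113 \left(-471\right) = 362 + \frac{113}{15} \left(-471\right) = 362 - \frac{17741}{5} = - \frac{15931}{5}$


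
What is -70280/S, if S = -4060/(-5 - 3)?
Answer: -4016/29 ≈ -138.48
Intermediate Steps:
S = 1015/2 (S = -4060/(-8) = -⅛*(-4060) = 1015/2 ≈ 507.50)
-70280/S = -70280/1015/2 = -70280*2/1015 = -4016/29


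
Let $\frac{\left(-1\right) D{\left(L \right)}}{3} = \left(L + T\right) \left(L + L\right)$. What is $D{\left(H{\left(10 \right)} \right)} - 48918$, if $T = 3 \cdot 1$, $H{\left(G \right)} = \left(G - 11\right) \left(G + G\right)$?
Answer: $-50958$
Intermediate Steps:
$H{\left(G \right)} = 2 G \left(-11 + G\right)$ ($H{\left(G \right)} = \left(-11 + G\right) 2 G = 2 G \left(-11 + G\right)$)
$T = 3$
$D{\left(L \right)} = - 6 L \left(3 + L\right)$ ($D{\left(L \right)} = - 3 \left(L + 3\right) \left(L + L\right) = - 3 \left(3 + L\right) 2 L = - 3 \cdot 2 L \left(3 + L\right) = - 6 L \left(3 + L\right)$)
$D{\left(H{\left(10 \right)} \right)} - 48918 = - 6 \cdot 2 \cdot 10 \left(-11 + 10\right) \left(3 + 2 \cdot 10 \left(-11 + 10\right)\right) - 48918 = - 6 \cdot 2 \cdot 10 \left(-1\right) \left(3 + 2 \cdot 10 \left(-1\right)\right) - 48918 = \left(-6\right) \left(-20\right) \left(3 - 20\right) - 48918 = \left(-6\right) \left(-20\right) \left(-17\right) - 48918 = -2040 - 48918 = -50958$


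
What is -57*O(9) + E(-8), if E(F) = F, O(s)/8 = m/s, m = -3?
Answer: 144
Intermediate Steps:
O(s) = -24/s (O(s) = 8*(-3/s) = -24/s)
-57*O(9) + E(-8) = -(-1368)/9 - 8 = -57*(-8/3) - 8 = 152 - 8 = 144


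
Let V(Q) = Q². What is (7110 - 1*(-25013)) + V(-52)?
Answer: 34827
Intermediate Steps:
(7110 - 1*(-25013)) + V(-52) = (7110 - 1*(-25013)) + (-52)² = (7110 + 25013) + 2704 = 32123 + 2704 = 34827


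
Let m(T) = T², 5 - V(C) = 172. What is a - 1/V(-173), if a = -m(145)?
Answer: -3511174/167 ≈ -21025.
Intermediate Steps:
V(C) = -167 (V(C) = 5 - 1*172 = 5 - 172 = -167)
a = -21025 (a = -1*145² = -1*21025 = -21025)
a - 1/V(-173) = -21025 - 1/(-167) = -21025 - 1*(-1/167) = -21025 + 1/167 = -3511174/167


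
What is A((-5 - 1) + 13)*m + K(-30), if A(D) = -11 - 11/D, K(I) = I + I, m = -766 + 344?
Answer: 36716/7 ≈ 5245.1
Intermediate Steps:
m = -422
K(I) = 2*I
A(D) = -11 - 11/D
A((-5 - 1) + 13)*m + K(-30) = (-11 - 11/((-5 - 1) + 13))*(-422) + 2*(-30) = (-11 - 11/(-6 + 13))*(-422) - 60 = (-11 - 11/7)*(-422) - 60 = -88/7*(-422) - 60 = 37136/7 - 60 = 36716/7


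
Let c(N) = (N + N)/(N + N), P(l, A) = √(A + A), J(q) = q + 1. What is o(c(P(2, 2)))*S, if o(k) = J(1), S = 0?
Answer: 0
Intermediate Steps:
J(q) = 1 + q
P(l, A) = √2*√A (P(l, A) = √(2*A) = √2*√A)
c(N) = 1 (c(N) = (2*N)/((2*N)) = (2*N)*(1/(2*N)) = 1)
o(k) = 2 (o(k) = 1 + 1 = 2)
o(c(P(2, 2)))*S = 2*0 = 0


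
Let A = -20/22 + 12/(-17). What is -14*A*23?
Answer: 97244/187 ≈ 520.02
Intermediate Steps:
A = -302/187 (A = -20*1/22 + 12*(-1/17) = -10/11 - 12/17 = -302/187 ≈ -1.6150)
-14*A*23 = -14*(-302/187)*23 = (4228/187)*23 = 97244/187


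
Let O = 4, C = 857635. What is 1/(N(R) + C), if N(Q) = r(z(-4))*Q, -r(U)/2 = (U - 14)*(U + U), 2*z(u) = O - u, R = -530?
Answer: 1/772835 ≈ 1.2939e-6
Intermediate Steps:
z(u) = 2 - u/2 (z(u) = (4 - u)/2 = 2 - u/2)
r(U) = -4*U*(-14 + U) (r(U) = -2*(U - 14)*(U + U) = -2*(-14 + U)*2*U = -4*U*(-14 + U))
N(Q) = 160*Q (N(Q) = (4*(2 - ½*(-4))*(14 - (2 - ½*(-4))))*Q = (4*(2 + 2)*(14 - (2 + 2)))*Q = (4*4*(14 - 1*4))*Q = (4*4*(14 - 4))*Q = (4*4*10)*Q = 160*Q)
1/(N(R) + C) = 1/(160*(-530) + 857635) = 1/(-84800 + 857635) = 1/772835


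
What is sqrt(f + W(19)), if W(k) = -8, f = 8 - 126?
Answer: 3*I*sqrt(14) ≈ 11.225*I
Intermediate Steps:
f = -118
sqrt(f + W(19)) = sqrt(-118 - 8) = sqrt(-126) = 3*I*sqrt(14)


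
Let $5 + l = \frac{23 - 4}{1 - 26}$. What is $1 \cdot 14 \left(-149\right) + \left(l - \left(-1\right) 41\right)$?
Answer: $- \frac{51269}{25} \approx -2050.8$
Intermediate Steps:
$l = - \frac{144}{25}$ ($l = -5 + \frac{23 - 4}{1 - 26} = -5 + \frac{19}{-25} = -5 + 19 \left(- \frac{1}{25}\right) = -5 - \frac{19}{25} = - \frac{144}{25} \approx -5.76$)
$1 \cdot 14 \left(-149\right) + \left(l - \left(-1\right) 41\right) = 1 \cdot 14 \left(-149\right) - \left(\frac{144}{25} - 41\right) = 14 \left(-149\right) - - \frac{881}{25} = -2086 + \left(- \frac{144}{25} + 41\right) = -2086 + \frac{881}{25} = - \frac{51269}{25}$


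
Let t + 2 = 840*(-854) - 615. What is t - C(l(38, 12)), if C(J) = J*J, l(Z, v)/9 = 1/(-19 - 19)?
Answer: -1036758869/1444 ≈ -7.1798e+5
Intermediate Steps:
l(Z, v) = -9/38 (l(Z, v) = 9/(-19 - 19) = 9/(-38) = 9*(-1/38) = -9/38)
C(J) = J**2
t = -717977 (t = -2 + (840*(-854) - 615) = -2 + (-717360 - 615) = -2 - 717975 = -717977)
t - C(l(38, 12)) = -717977 - (-9/38)**2 = -717977 - 1*81/1444 = -717977 - 81/1444 = -1036758869/1444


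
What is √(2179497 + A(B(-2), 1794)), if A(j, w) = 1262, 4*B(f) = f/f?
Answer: √2180759 ≈ 1476.7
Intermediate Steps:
B(f) = ¼ (B(f) = (f/f)/4 = (¼)*1 = ¼)
√(2179497 + A(B(-2), 1794)) = √(2179497 + 1262) = √2180759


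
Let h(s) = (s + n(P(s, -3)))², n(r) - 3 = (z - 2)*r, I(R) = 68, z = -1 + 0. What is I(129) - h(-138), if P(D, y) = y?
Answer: -15808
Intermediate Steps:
z = -1
n(r) = 3 - 3*r (n(r) = 3 + (-1 - 2)*r = 3 - 3*r)
h(s) = (12 + s)² (h(s) = (s + (3 - 3*(-3)))² = (s + (3 + 9))² = (s + 12)² = (12 + s)²)
I(129) - h(-138) = 68 - (12 - 138)² = 68 - 1*(-126)² = 68 - 1*15876 = 68 - 15876 = -15808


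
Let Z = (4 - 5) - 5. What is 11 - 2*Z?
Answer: 23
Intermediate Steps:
Z = -6 (Z = -1 - 5 = -6)
11 - 2*Z = 11 - 2*(-6) = 11 + 12 = 23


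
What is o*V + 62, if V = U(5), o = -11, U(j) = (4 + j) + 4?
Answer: -81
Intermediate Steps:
U(j) = 8 + j
V = 13 (V = 8 + 5 = 13)
o*V + 62 = -11*13 + 62 = -143 + 62 = -81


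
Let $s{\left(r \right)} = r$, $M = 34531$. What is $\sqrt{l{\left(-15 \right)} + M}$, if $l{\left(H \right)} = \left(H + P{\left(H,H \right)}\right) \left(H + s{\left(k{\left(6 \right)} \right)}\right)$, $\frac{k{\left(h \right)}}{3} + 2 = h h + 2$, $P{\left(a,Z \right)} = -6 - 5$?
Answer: $\sqrt{32113} \approx 179.2$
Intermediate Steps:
$P{\left(a,Z \right)} = -11$ ($P{\left(a,Z \right)} = -6 - 5 = -11$)
$k{\left(h \right)} = 3 h^{2}$ ($k{\left(h \right)} = -6 + 3 \left(h h + 2\right) = -6 + 3 \left(h^{2} + 2\right) = -6 + 3 \left(2 + h^{2}\right) = -6 + \left(6 + 3 h^{2}\right) = 3 h^{2}$)
$l{\left(H \right)} = \left(-11 + H\right) \left(108 + H\right)$ ($l{\left(H \right)} = \left(H - 11\right) \left(H + 3 \cdot 6^{2}\right) = \left(-11 + H\right) \left(H + 3 \cdot 36\right) = \left(-11 + H\right) \left(H + 108\right) = \left(-11 + H\right) \left(108 + H\right)$)
$\sqrt{l{\left(-15 \right)} + M} = \sqrt{\left(-1188 + \left(-15\right)^{2} + 97 \left(-15\right)\right) + 34531} = \sqrt{\left(-1188 + 225 - 1455\right) + 34531} = \sqrt{-2418 + 34531} = \sqrt{32113}$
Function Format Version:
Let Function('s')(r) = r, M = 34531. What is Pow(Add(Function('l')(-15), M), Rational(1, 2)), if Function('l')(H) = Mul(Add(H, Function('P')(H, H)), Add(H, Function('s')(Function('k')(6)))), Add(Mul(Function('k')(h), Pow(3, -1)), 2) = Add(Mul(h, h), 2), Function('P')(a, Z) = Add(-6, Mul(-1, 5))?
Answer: Pow(32113, Rational(1, 2)) ≈ 179.20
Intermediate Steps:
Function('P')(a, Z) = -11 (Function('P')(a, Z) = Add(-6, -5) = -11)
Function('k')(h) = Mul(3, Pow(h, 2)) (Function('k')(h) = Add(-6, Mul(3, Add(Mul(h, h), 2))) = Add(-6, Mul(3, Add(Pow(h, 2), 2))) = Add(-6, Mul(3, Add(2, Pow(h, 2)))) = Add(-6, Add(6, Mul(3, Pow(h, 2)))) = Mul(3, Pow(h, 2)))
Function('l')(H) = Mul(Add(-11, H), Add(108, H)) (Function('l')(H) = Mul(Add(H, -11), Add(H, Mul(3, Pow(6, 2)))) = Mul(Add(-11, H), Add(H, Mul(3, 36))) = Mul(Add(-11, H), Add(H, 108)) = Mul(Add(-11, H), Add(108, H)))
Pow(Add(Function('l')(-15), M), Rational(1, 2)) = Pow(Add(Add(-1188, Pow(-15, 2), Mul(97, -15)), 34531), Rational(1, 2)) = Pow(Add(Add(-1188, 225, -1455), 34531), Rational(1, 2)) = Pow(Add(-2418, 34531), Rational(1, 2)) = Pow(32113, Rational(1, 2))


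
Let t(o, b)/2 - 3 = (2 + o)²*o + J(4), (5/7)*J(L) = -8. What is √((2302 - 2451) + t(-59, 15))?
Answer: I*√9588685/5 ≈ 619.31*I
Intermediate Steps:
J(L) = -56/5 (J(L) = (7/5)*(-8) = -56/5)
t(o, b) = -82/5 + 2*o*(2 + o)² (t(o, b) = 6 + 2*((2 + o)²*o - 56/5) = 6 + 2*(o*(2 + o)² - 56/5) = 6 + 2*(-56/5 + o*(2 + o)²) = 6 + (-112/5 + 2*o*(2 + o)²) = -82/5 + 2*o*(2 + o)²)
√((2302 - 2451) + t(-59, 15)) = √((2302 - 2451) + (-82/5 + 2*(-59)*(2 - 59)²)) = √(-149 + (-82/5 + 2*(-59)*(-57)²)) = √(-149 + (-82/5 + 2*(-59)*3249)) = √(-149 + (-82/5 - 383382)) = √(-149 - 1916992/5) = √(-1917737/5) = I*√9588685/5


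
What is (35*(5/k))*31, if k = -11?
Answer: -5425/11 ≈ -493.18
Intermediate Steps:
(35*(5/k))*31 = (35*(5/(-11)))*31 = (35*(5*(-1/11)))*31 = (35*(-5/11))*31 = -175/11*31 = -5425/11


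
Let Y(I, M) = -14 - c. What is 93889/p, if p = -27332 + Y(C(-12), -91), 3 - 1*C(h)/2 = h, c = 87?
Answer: -93889/27433 ≈ -3.4225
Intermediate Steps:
C(h) = 6 - 2*h
Y(I, M) = -101 (Y(I, M) = -14 - 1*87 = -14 - 87 = -101)
p = -27433 (p = -27332 - 101 = -27433)
93889/p = 93889/(-27433) = 93889*(-1/27433) = -93889/27433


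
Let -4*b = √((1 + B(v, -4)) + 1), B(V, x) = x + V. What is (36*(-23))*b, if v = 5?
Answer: 207*√3 ≈ 358.53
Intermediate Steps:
B(V, x) = V + x
b = -√3/4 (b = -√((1 + (5 - 4)) + 1)/4 = -√((1 + 1) + 1)/4 = -√(2 + 1)/4 = -√3/4 ≈ -0.43301)
(36*(-23))*b = (36*(-23))*(-√3/4) = -(-207)*√3 = 207*√3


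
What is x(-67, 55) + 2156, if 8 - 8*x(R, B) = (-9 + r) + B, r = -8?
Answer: 8609/4 ≈ 2152.3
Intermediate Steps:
x(R, B) = 25/8 - B/8 (x(R, B) = 1 - ((-9 - 8) + B)/8 = 1 - (-17 + B)/8 = 1 + (17/8 - B/8) = 25/8 - B/8)
x(-67, 55) + 2156 = (25/8 - ⅛*55) + 2156 = (25/8 - 55/8) + 2156 = -15/4 + 2156 = 8609/4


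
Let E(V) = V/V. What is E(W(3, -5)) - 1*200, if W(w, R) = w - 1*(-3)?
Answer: -199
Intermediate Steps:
W(w, R) = 3 + w (W(w, R) = w + 3 = 3 + w)
E(V) = 1
E(W(3, -5)) - 1*200 = 1 - 1*200 = 1 - 200 = -199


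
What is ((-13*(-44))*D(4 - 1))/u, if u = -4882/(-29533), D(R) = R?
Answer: 25339314/2441 ≈ 10381.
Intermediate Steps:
u = 4882/29533 (u = -4882*(-1/29533) = 4882/29533 ≈ 0.16531)
((-13*(-44))*D(4 - 1))/u = ((-13*(-44))*(4 - 1))/(4882/29533) = (572*3)*(29533/4882) = 1716*(29533/4882) = 25339314/2441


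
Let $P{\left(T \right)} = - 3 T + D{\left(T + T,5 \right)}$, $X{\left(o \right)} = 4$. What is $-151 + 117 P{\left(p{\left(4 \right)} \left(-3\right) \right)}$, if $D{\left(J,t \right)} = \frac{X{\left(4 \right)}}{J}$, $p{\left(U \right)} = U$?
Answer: $\frac{8083}{2} \approx 4041.5$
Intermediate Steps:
$D{\left(J,t \right)} = \frac{4}{J}$
$P{\left(T \right)} = - 3 T + \frac{2}{T}$ ($P{\left(T \right)} = - 3 T + \frac{4}{T + T} = - 3 T + \frac{4}{2 T} = - 3 T + 4 \frac{1}{2 T} = - 3 T + \frac{2}{T}$)
$-151 + 117 P{\left(p{\left(4 \right)} \left(-3\right) \right)} = -151 + 117 \left(- 3 \cdot 4 \left(-3\right) + \frac{2}{4 \left(-3\right)}\right) = -151 + 117 \left(\left(-3\right) \left(-12\right) + \frac{2}{-12}\right) = -151 + 117 \left(36 + 2 \left(- \frac{1}{12}\right)\right) = -151 + 117 \left(36 - \frac{1}{6}\right) = -151 + 117 \cdot \frac{215}{6} = -151 + \frac{8385}{2} = \frac{8083}{2}$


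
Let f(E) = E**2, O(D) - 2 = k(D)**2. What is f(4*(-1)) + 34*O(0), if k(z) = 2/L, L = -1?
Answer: 220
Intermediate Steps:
k(z) = -2 (k(z) = 2/(-1) = 2*(-1) = -2)
O(D) = 6 (O(D) = 2 + (-2)**2 = 2 + 4 = 6)
f(4*(-1)) + 34*O(0) = (4*(-1))**2 + 34*6 = (-4)**2 + 204 = 16 + 204 = 220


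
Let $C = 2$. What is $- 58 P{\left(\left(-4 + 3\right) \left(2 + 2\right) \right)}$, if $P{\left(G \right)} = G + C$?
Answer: $116$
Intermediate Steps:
$P{\left(G \right)} = 2 + G$ ($P{\left(G \right)} = G + 2 = 2 + G$)
$- 58 P{\left(\left(-4 + 3\right) \left(2 + 2\right) \right)} = - 58 \left(2 + \left(-4 + 3\right) \left(2 + 2\right)\right) = - 58 \left(2 - 4\right) = \left(-58\right) \left(-2\right) = 116$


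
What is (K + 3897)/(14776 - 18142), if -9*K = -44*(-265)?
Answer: -23413/30294 ≈ -0.77286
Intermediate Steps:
K = -11660/9 (K = -(-44)*(-265)/9 = -1/9*11660 = -11660/9 ≈ -1295.6)
(K + 3897)/(14776 - 18142) = (-11660/9 + 3897)/(14776 - 18142) = (23413/9)/(-3366) = (23413/9)*(-1/3366) = -23413/30294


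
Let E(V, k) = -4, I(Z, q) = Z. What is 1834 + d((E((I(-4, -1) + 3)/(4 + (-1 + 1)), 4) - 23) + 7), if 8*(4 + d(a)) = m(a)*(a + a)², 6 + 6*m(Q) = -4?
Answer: 4490/3 ≈ 1496.7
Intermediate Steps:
m(Q) = -5/3 (m(Q) = -1 + (⅙)*(-4) = -1 - ⅔ = -5/3)
d(a) = -4 - 5*a²/6 (d(a) = -4 + (-5*(a + a)²/3)/8 = -4 + (-5*4*a²/3)/8 = -4 + (-20*a²/3)/8 = -4 - 5*a²/6)
1834 + d((E((I(-4, -1) + 3)/(4 + (-1 + 1)), 4) - 23) + 7) = 1834 + (-4 - 5*((-4 - 23) + 7)²/6) = 1834 + (-4 - 5*(-27 + 7)²/6) = 1834 + (-4 - ⅚*(-20)²) = 1834 + (-4 - ⅚*400) = 1834 + (-4 - 1000/3) = 1834 - 1012/3 = 4490/3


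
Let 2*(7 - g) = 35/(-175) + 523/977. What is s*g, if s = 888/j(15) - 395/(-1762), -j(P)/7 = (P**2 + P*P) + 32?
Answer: -276455792/1037188085 ≈ -0.26654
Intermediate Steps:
g = 33376/4885 (g = 7 - (35/(-175) + 523/977)/2 = 7 - (35*(-1/175) + 523*(1/977))/2 = 7 - (-1/5 + 523/977)/2 = 7 - 1/2*1638/4885 = 7 - 819/4885 = 33376/4885 ≈ 6.8323)
j(P) = -224 - 14*P**2 (j(P) = -7*((P**2 + P*P) + 32) = -7*((P**2 + P**2) + 32) = -7*(2*P**2 + 32) = -7*(32 + 2*P**2) = -224 - 14*P**2)
s = -115963/2972494 (s = 888/(-224 - 14*15**2) - 395/(-1762) = 888/(-224 - 14*225) - 395*(-1/1762) = 888/(-224 - 3150) + 395/1762 = 888/(-3374) + 395/1762 = 888*(-1/3374) + 395/1762 = -444/1687 + 395/1762 = -115963/2972494 ≈ -0.039012)
s*g = -115963/2972494*33376/4885 = -276455792/1037188085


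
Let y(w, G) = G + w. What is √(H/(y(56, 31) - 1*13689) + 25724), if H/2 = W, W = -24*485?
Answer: 2*√33052966549/2267 ≈ 160.39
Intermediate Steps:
W = -11640
H = -23280 (H = 2*(-11640) = -23280)
√(H/(y(56, 31) - 1*13689) + 25724) = √(-23280/((31 + 56) - 1*13689) + 25724) = √(-23280/(87 - 13689) + 25724) = √(-23280/(-13602) + 25724) = √(-23280*(-1/13602) + 25724) = √(3880/2267 + 25724) = √(58320188/2267) = 2*√33052966549/2267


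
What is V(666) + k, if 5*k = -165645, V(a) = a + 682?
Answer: -31781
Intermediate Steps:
V(a) = 682 + a
k = -33129 (k = (1/5)*(-165645) = -33129)
V(666) + k = (682 + 666) - 33129 = 1348 - 33129 = -31781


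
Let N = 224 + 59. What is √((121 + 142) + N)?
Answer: √546 ≈ 23.367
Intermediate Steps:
N = 283
√((121 + 142) + N) = √((121 + 142) + 283) = √(263 + 283) = √546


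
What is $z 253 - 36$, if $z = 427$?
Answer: $107995$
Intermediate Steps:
$z 253 - 36 = 427 \cdot 253 - 36 = 108031 - 36 = 107995$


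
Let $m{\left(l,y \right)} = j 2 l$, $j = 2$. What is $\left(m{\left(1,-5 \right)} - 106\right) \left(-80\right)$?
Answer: $8160$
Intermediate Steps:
$m{\left(l,y \right)} = 4 l$ ($m{\left(l,y \right)} = 2 \cdot 2 l = 4 l$)
$\left(m{\left(1,-5 \right)} - 106\right) \left(-80\right) = \left(4 \cdot 1 - 106\right) \left(-80\right) = \left(4 - 106\right) \left(-80\right) = \left(-102\right) \left(-80\right) = 8160$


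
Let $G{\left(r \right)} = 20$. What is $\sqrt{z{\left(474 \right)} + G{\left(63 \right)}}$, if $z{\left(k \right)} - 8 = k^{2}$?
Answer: $8 \sqrt{3511} \approx 474.03$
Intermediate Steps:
$z{\left(k \right)} = 8 + k^{2}$
$\sqrt{z{\left(474 \right)} + G{\left(63 \right)}} = \sqrt{\left(8 + 474^{2}\right) + 20} = \sqrt{\left(8 + 224676\right) + 20} = \sqrt{224684 + 20} = \sqrt{224704} = 8 \sqrt{3511}$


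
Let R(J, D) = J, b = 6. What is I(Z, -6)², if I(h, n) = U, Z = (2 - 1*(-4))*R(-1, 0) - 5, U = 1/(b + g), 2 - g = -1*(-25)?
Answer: 1/289 ≈ 0.0034602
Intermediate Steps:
g = -23 (g = 2 - (-1)*(-25) = 2 - 1*25 = 2 - 25 = -23)
U = -1/17 (U = 1/(6 - 23) = 1/(-17) = -1/17 ≈ -0.058824)
Z = -11 (Z = (2 - 1*(-4))*(-1) - 5 = (2 + 4)*(-1) - 5 = 6*(-1) - 5 = -6 - 5 = -11)
I(h, n) = -1/17
I(Z, -6)² = (-1/17)² = 1/289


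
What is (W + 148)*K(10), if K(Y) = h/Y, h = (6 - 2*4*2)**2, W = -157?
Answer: -90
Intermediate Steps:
h = 100 (h = (6 - 8*2)**2 = (6 - 16)**2 = (-10)**2 = 100)
K(Y) = 100/Y
(W + 148)*K(10) = (-157 + 148)*(100/10) = -900/10 = -9*10 = -90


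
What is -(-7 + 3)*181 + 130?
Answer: 854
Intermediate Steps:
-(-7 + 3)*181 + 130 = -1*(-4)*181 + 130 = 4*181 + 130 = 724 + 130 = 854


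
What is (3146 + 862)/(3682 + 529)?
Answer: 4008/4211 ≈ 0.95179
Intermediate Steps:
(3146 + 862)/(3682 + 529) = 4008/4211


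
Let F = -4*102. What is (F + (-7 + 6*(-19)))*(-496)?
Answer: 262384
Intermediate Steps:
F = -408
(F + (-7 + 6*(-19)))*(-496) = (-408 + (-7 + 6*(-19)))*(-496) = (-408 + (-7 - 114))*(-496) = (-408 - 121)*(-496) = -529*(-496) = 262384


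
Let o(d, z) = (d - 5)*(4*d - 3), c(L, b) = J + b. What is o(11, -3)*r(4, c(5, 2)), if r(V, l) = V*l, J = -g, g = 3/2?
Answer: 492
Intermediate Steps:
g = 3/2 (g = 3*(½) = 3/2 ≈ 1.5000)
J = -3/2 (J = -1*3/2 = -3/2 ≈ -1.5000)
c(L, b) = -3/2 + b
o(d, z) = (-5 + d)*(-3 + 4*d)
o(11, -3)*r(4, c(5, 2)) = (15 - 23*11 + 4*11²)*(4*(-3/2 + 2)) = (15 - 253 + 4*121)*(4*(½)) = (15 - 253 + 484)*2 = 246*2 = 492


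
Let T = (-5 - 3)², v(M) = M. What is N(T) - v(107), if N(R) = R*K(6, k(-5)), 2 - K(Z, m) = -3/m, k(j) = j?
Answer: -87/5 ≈ -17.400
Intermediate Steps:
K(Z, m) = 2 + 3/m (K(Z, m) = 2 - (-3)/m = 2 + 3/m)
T = 64 (T = (-8)² = 64)
N(R) = 7*R/5 (N(R) = R*(2 + 3/(-5)) = R*(2 + 3*(-⅕)) = R*(2 - ⅗) = R*(7/5) = 7*R/5)
N(T) - v(107) = (7/5)*64 - 1*107 = 448/5 - 107 = -87/5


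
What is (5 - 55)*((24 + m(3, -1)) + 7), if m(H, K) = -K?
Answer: -1600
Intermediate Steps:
(5 - 55)*((24 + m(3, -1)) + 7) = (5 - 55)*((24 - 1*(-1)) + 7) = -50*((24 + 1) + 7) = -50*(25 + 7) = -50*32 = -1600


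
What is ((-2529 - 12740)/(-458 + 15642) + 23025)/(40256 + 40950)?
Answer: 349596331/1233031904 ≈ 0.28353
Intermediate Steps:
((-2529 - 12740)/(-458 + 15642) + 23025)/(40256 + 40950) = (-15269/15184 + 23025)/81206 = (-15269*1/15184 + 23025)*(1/81206) = (-15269/15184 + 23025)*(1/81206) = (349596331/15184)*(1/81206) = 349596331/1233031904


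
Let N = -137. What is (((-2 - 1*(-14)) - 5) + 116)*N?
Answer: -16851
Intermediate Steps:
(((-2 - 1*(-14)) - 5) + 116)*N = (((-2 - 1*(-14)) - 5) + 116)*(-137) = (((-2 + 14) - 5) + 116)*(-137) = ((12 - 5) + 116)*(-137) = (7 + 116)*(-137) = 123*(-137) = -16851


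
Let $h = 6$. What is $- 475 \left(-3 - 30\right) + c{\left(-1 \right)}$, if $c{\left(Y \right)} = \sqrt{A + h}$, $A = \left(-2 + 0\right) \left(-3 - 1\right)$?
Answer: $15675 + \sqrt{14} \approx 15679.0$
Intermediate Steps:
$A = 8$ ($A = \left(-2\right) \left(-4\right) = 8$)
$c{\left(Y \right)} = \sqrt{14}$ ($c{\left(Y \right)} = \sqrt{8 + 6} = \sqrt{14}$)
$- 475 \left(-3 - 30\right) + c{\left(-1 \right)} = - 475 \left(-3 - 30\right) + \sqrt{14} = \left(-475\right) \left(-33\right) + \sqrt{14} = 15675 + \sqrt{14}$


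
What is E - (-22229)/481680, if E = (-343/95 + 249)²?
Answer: 52353776126929/869432400 ≈ 60216.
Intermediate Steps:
E = 543449344/9025 (E = (-343*1/95 + 249)² = (-343/95 + 249)² = (23312/95)² = 543449344/9025 ≈ 60216.)
E - (-22229)/481680 = 543449344/9025 - (-22229)/481680 = 543449344/9025 - 1*(-22229/481680) = 543449344/9025 + 22229/481680 = 52353776126929/869432400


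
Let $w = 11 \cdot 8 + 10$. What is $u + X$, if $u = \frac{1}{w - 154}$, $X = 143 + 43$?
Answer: $\frac{10415}{56} \approx 185.98$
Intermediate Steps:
$w = 98$ ($w = 88 + 10 = 98$)
$X = 186$
$u = - \frac{1}{56}$ ($u = \frac{1}{98 - 154} = \frac{1}{-56} = - \frac{1}{56} \approx -0.017857$)
$u + X = - \frac{1}{56} + 186 = \frac{10415}{56}$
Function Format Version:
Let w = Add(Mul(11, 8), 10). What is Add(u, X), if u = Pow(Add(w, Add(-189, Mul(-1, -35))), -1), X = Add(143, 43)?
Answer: Rational(10415, 56) ≈ 185.98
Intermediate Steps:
w = 98 (w = Add(88, 10) = 98)
X = 186
u = Rational(-1, 56) (u = Pow(Add(98, Add(-189, Mul(-1, -35))), -1) = Pow(Add(98, Add(-189, 35)), -1) = Pow(Add(98, -154), -1) = Pow(-56, -1) = Rational(-1, 56) ≈ -0.017857)
Add(u, X) = Add(Rational(-1, 56), 186) = Rational(10415, 56)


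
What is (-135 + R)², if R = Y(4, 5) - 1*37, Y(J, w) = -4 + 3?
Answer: 29929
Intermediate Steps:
Y(J, w) = -1
R = -38 (R = -1 - 1*37 = -1 - 37 = -38)
(-135 + R)² = (-135 - 38)² = (-173)² = 29929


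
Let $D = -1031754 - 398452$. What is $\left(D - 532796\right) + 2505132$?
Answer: $542130$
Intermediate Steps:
$D = -1430206$
$\left(D - 532796\right) + 2505132 = \left(-1430206 - 532796\right) + 2505132 = -1963002 + 2505132 = 542130$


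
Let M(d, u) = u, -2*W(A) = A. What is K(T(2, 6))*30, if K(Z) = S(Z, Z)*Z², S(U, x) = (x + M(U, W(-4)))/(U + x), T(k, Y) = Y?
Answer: 720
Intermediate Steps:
W(A) = -A/2
S(U, x) = (2 + x)/(U + x) (S(U, x) = (x - ½*(-4))/(U + x) = (x + 2)/(U + x) = (2 + x)/(U + x))
K(Z) = Z*(2 + Z)/2 (K(Z) = ((2 + Z)/(Z + Z))*Z² = ((2 + Z)/((2*Z)))*Z² = ((1/(2*Z))*(2 + Z))*Z² = ((2 + Z)/(2*Z))*Z² = Z*(2 + Z)/2)
K(T(2, 6))*30 = ((½)*6*(2 + 6))*30 = ((½)*6*8)*30 = 24*30 = 720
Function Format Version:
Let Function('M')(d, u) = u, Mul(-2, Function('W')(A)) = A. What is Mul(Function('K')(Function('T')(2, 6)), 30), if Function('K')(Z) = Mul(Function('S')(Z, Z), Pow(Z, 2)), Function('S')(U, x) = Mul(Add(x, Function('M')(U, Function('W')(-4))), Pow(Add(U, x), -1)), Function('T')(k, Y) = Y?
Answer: 720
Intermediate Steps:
Function('W')(A) = Mul(Rational(-1, 2), A)
Function('S')(U, x) = Mul(Pow(Add(U, x), -1), Add(2, x)) (Function('S')(U, x) = Mul(Add(x, Mul(Rational(-1, 2), -4)), Pow(Add(U, x), -1)) = Mul(Add(x, 2), Pow(Add(U, x), -1)) = Mul(Add(2, x), Pow(Add(U, x), -1)) = Mul(Pow(Add(U, x), -1), Add(2, x)))
Function('K')(Z) = Mul(Rational(1, 2), Z, Add(2, Z)) (Function('K')(Z) = Mul(Mul(Pow(Add(Z, Z), -1), Add(2, Z)), Pow(Z, 2)) = Mul(Mul(Pow(Mul(2, Z), -1), Add(2, Z)), Pow(Z, 2)) = Mul(Mul(Mul(Rational(1, 2), Pow(Z, -1)), Add(2, Z)), Pow(Z, 2)) = Mul(Mul(Rational(1, 2), Pow(Z, -1), Add(2, Z)), Pow(Z, 2)) = Mul(Rational(1, 2), Z, Add(2, Z)))
Mul(Function('K')(Function('T')(2, 6)), 30) = Mul(Mul(Rational(1, 2), 6, Add(2, 6)), 30) = Mul(Mul(Rational(1, 2), 6, 8), 30) = Mul(24, 30) = 720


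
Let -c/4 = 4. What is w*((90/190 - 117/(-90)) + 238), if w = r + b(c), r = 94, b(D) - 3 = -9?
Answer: 2004508/95 ≈ 21100.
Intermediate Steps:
c = -16 (c = -4*4 = -16)
b(D) = -6 (b(D) = 3 - 9 = -6)
w = 88 (w = 94 - 6 = 88)
w*((90/190 - 117/(-90)) + 238) = 88*((90/190 - 117/(-90)) + 238) = 88*((90*(1/190) - 117*(-1/90)) + 238) = 88*((9/19 + 13/10) + 238) = 88*(337/190 + 238) = 88*(45557/190) = 2004508/95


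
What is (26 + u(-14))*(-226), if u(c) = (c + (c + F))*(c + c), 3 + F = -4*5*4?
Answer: -708284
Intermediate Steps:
F = -83 (F = -3 - 4*5*4 = -3 - 20*4 = -3 - 80 = -83)
u(c) = 2*c*(-83 + 2*c) (u(c) = (c + (c - 83))*(c + c) = (c + (-83 + c))*(2*c) = (-83 + 2*c)*(2*c) = 2*c*(-83 + 2*c))
(26 + u(-14))*(-226) = (26 + 2*(-14)*(-83 + 2*(-14)))*(-226) = (26 + 2*(-14)*(-83 - 28))*(-226) = (26 + 2*(-14)*(-111))*(-226) = (26 + 3108)*(-226) = 3134*(-226) = -708284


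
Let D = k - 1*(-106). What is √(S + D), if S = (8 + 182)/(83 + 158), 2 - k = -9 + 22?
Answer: 9*√68685/241 ≈ 9.7872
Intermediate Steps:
k = -11 (k = 2 - (-9 + 22) = 2 - 1*13 = 2 - 13 = -11)
S = 190/241 ≈ 0.78838
D = 95 (D = -11 - 1*(-106) = -11 + 106 = 95)
√(S + D) = √(190/241 + 95) = √(23085/241) = 9*√68685/241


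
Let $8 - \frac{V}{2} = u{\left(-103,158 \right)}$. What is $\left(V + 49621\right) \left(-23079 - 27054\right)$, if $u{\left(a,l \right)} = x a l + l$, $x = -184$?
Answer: $297765504963$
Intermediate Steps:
$u{\left(a,l \right)} = l - 184 a l$ ($u{\left(a,l \right)} = - 184 a l + l = l - 184 a l$)
$V = -5989132$ ($V = 16 - 2 \cdot 158 \left(1 - -18952\right) = 16 - 2 \cdot 158 \left(1 + 18952\right) = 16 - 2 \cdot 158 \cdot 18953 = 16 - 5989148 = -5989132$)
$\left(V + 49621\right) \left(-23079 - 27054\right) = \left(-5989132 + 49621\right) \left(-23079 - 27054\right) = \left(-5939511\right) \left(-50133\right) = 297765504963$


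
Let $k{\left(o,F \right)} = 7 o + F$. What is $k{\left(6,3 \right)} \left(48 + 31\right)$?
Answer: $3555$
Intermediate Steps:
$k{\left(o,F \right)} = F + 7 o$
$k{\left(6,3 \right)} \left(48 + 31\right) = \left(3 + 7 \cdot 6\right) \left(48 + 31\right) = \left(3 + 42\right) 79 = 45 \cdot 79 = 3555$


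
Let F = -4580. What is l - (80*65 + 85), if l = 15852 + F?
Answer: 5987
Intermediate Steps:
l = 11272 (l = 15852 - 4580 = 11272)
l - (80*65 + 85) = 11272 - (80*65 + 85) = 11272 - (5200 + 85) = 11272 - 1*5285 = 11272 - 5285 = 5987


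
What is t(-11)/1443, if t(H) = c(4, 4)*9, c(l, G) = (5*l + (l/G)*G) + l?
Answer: 84/481 ≈ 0.17464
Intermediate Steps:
c(l, G) = 7*l (c(l, G) = (5*l + l) + l = 6*l + l = 7*l)
t(H) = 252 (t(H) = (7*4)*9 = 28*9 = 252)
t(-11)/1443 = 252/1443 = 252*(1/1443) = 84/481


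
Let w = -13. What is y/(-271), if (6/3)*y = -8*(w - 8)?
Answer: -84/271 ≈ -0.30996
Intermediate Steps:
y = 84 (y = (-8*(-13 - 8))/2 = (-8*(-21))/2 = (½)*168 = 84)
y/(-271) = 84/(-271) = 84*(-1/271) = -84/271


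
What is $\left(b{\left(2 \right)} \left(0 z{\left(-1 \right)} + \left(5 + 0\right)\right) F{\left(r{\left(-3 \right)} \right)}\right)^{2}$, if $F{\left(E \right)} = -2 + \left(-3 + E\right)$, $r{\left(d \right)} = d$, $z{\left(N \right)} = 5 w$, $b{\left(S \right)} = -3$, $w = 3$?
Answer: $14400$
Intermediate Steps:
$z{\left(N \right)} = 15$ ($z{\left(N \right)} = 5 \cdot 3 = 15$)
$F{\left(E \right)} = -5 + E$
$\left(b{\left(2 \right)} \left(0 z{\left(-1 \right)} + \left(5 + 0\right)\right) F{\left(r{\left(-3 \right)} \right)}\right)^{2} = \left(- 3 \left(0 \cdot 15 + \left(5 + 0\right)\right) \left(-5 - 3\right)\right)^{2} = \left(- 3 \left(0 + 5\right) \left(-8\right)\right)^{2} = \left(\left(-3\right) 5 \left(-8\right)\right)^{2} = \left(\left(-15\right) \left(-8\right)\right)^{2} = 120^{2} = 14400$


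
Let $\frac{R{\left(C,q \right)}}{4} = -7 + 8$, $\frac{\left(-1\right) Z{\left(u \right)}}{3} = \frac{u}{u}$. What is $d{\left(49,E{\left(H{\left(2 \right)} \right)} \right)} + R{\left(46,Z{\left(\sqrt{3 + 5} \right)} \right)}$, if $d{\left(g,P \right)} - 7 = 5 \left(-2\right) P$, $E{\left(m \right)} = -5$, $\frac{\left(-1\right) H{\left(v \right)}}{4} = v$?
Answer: $61$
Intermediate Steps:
$H{\left(v \right)} = - 4 v$
$Z{\left(u \right)} = -3$ ($Z{\left(u \right)} = - 3 \frac{u}{u} = \left(-3\right) 1 = -3$)
$R{\left(C,q \right)} = 4$ ($R{\left(C,q \right)} = 4 \left(-7 + 8\right) = 4 \cdot 1 = 4$)
$d{\left(g,P \right)} = 7 - 10 P$ ($d{\left(g,P \right)} = 7 + 5 \left(-2\right) P = 7 - 10 P$)
$d{\left(49,E{\left(H{\left(2 \right)} \right)} \right)} + R{\left(46,Z{\left(\sqrt{3 + 5} \right)} \right)} = \left(7 - -50\right) + 4 = \left(7 + 50\right) + 4 = 57 + 4 = 61$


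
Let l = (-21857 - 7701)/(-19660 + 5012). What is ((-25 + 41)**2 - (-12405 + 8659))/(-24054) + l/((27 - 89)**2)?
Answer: -18719106141/112867205104 ≈ -0.16585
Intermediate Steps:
l = 14779/7324 (l = -29558/(-14648) = -29558*(-1/14648) = 14779/7324 ≈ 2.0179)
((-25 + 41)**2 - (-12405 + 8659))/(-24054) + l/((27 - 89)**2) = ((-25 + 41)**2 - (-12405 + 8659))/(-24054) + 14779/(7324*((27 - 89)**2)) = (16**2 - 1*(-3746))*(-1/24054) + 14779/(7324*((-62)**2)) = (256 + 3746)*(-1/24054) + (14779/7324)/3844 = 4002*(-1/24054) + (14779/7324)*(1/3844) = -667/4009 + 14779/28153456 = -18719106141/112867205104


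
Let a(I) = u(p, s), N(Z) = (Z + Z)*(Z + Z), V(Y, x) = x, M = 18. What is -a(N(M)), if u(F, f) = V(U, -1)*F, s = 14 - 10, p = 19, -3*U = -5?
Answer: 19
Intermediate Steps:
U = 5/3 (U = -⅓*(-5) = 5/3 ≈ 1.6667)
s = 4
N(Z) = 4*Z² (N(Z) = (2*Z)*(2*Z) = 4*Z²)
u(F, f) = -F
a(I) = -19 (a(I) = -1*19 = -19)
-a(N(M)) = -1*(-19) = 19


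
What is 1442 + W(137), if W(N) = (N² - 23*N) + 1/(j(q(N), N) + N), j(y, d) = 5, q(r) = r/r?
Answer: 2422521/142 ≈ 17060.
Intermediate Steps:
q(r) = 1
W(N) = N² + 1/(5 + N) - 23*N (W(N) = (N² - 23*N) + 1/(5 + N) = N² + 1/(5 + N) - 23*N)
1442 + W(137) = 1442 + (1 + 137³ - 115*137 - 18*137²)/(5 + 137) = 1442 + (1 + 2571353 - 15755 - 18*18769)/142 = 1442 + (1 + 2571353 - 15755 - 337842)/142 = 1442 + (1/142)*2217757 = 1442 + 2217757/142 = 2422521/142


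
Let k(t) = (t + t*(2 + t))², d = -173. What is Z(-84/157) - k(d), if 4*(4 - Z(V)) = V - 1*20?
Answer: -135796850266/157 ≈ -8.6495e+8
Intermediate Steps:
Z(V) = 9 - V/4 (Z(V) = 4 - (V - 1*20)/4 = 4 - (V - 20)/4 = 4 - (-20 + V)/4 = 4 + (5 - V/4) = 9 - V/4)
Z(-84/157) - k(d) = (9 - (-21)/157) - (-173)²*(3 - 173)² = (9 - (-21)/157) - 29929*(-170)² = (9 - ¼*(-84/157)) - 29929*28900 = (9 + 21/157) - 1*864948100 = 1434/157 - 864948100 = -135796850266/157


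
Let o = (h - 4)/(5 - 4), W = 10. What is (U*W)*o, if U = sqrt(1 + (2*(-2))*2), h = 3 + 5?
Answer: 40*I*sqrt(7) ≈ 105.83*I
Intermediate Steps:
h = 8
o = 4 (o = (8 - 4)/(5 - 4) = 4/1 = 4*1 = 4)
U = I*sqrt(7) (U = sqrt(1 - 4*2) = sqrt(1 - 8) = sqrt(-7) = I*sqrt(7) ≈ 2.6458*I)
(U*W)*o = ((I*sqrt(7))*10)*4 = (10*I*sqrt(7))*4 = 40*I*sqrt(7)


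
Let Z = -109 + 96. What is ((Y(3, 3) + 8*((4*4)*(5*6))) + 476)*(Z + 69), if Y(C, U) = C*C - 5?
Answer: 241920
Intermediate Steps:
Z = -13
Y(C, U) = -5 + C**2 (Y(C, U) = C**2 - 5 = -5 + C**2)
((Y(3, 3) + 8*((4*4)*(5*6))) + 476)*(Z + 69) = (((-5 + 3**2) + 8*((4*4)*(5*6))) + 476)*(-13 + 69) = (((-5 + 9) + 8*(16*30)) + 476)*56 = ((4 + 8*480) + 476)*56 = ((4 + 3840) + 476)*56 = (3844 + 476)*56 = 4320*56 = 241920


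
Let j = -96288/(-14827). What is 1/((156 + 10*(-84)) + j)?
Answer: -14827/10045380 ≈ -0.0014760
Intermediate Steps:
j = 96288/14827 (j = -96288*(-1/14827) = 96288/14827 ≈ 6.4941)
1/((156 + 10*(-84)) + j) = 1/((156 + 10*(-84)) + 96288/14827) = 1/((156 - 840) + 96288/14827) = 1/(-684 + 96288/14827) = 1/(-10045380/14827) = -14827/10045380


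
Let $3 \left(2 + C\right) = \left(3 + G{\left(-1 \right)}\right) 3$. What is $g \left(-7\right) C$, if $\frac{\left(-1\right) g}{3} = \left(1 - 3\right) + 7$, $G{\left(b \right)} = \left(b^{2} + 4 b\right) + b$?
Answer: $-315$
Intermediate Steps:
$G{\left(b \right)} = b^{2} + 5 b$
$C = -3$ ($C = -2 + \frac{\left(3 - \left(5 - 1\right)\right) 3}{3} = -2 + \frac{\left(3 - 4\right) 3}{3} = -2 + \frac{\left(-1\right) 3}{3} = -2 + \frac{1}{3} \left(-3\right) = -2 - 1 = -3$)
$g = -15$ ($g = - 3 \left(\left(1 - 3\right) + 7\right) = - 3 \left(-2 + 7\right) = \left(-3\right) 5 = -15$)
$g \left(-7\right) C = \left(-15\right) \left(-7\right) \left(-3\right) = 105 \left(-3\right) = -315$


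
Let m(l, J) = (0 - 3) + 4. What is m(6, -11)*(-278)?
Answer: -278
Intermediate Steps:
m(l, J) = 1 (m(l, J) = -3 + 4 = 1)
m(6, -11)*(-278) = 1*(-278) = -278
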